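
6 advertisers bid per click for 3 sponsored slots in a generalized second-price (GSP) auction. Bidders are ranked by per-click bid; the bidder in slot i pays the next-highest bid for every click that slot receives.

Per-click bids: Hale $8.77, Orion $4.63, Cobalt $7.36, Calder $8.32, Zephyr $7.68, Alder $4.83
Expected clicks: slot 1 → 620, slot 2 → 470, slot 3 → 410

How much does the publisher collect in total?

Per-click bids in order: $8.77 (Hale) > $8.32 (Calder) > $7.68 (Zephyr) > $7.36 (Cobalt) > …
Slot 1: Hale pays $8.32 × 620 = $5158.40
Slot 2: Calder pays $7.68 × 470 = $3609.60
Slot 3: Zephyr pays $7.36 × 410 = $3017.60
Total = $11785.60

Total revenue: $11785.60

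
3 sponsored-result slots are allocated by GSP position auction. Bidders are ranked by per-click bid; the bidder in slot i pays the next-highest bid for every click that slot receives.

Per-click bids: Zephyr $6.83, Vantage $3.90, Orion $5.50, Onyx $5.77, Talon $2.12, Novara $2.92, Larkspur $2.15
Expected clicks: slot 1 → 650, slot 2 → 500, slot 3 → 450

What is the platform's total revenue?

Total revenue: $8255.50

Per-click bids in order: $6.83 (Zephyr) > $5.77 (Onyx) > $5.50 (Orion) > $3.90 (Vantage) > …
Slot 1: Zephyr pays $5.77 × 650 = $3750.50
Slot 2: Onyx pays $5.50 × 500 = $2750.00
Slot 3: Orion pays $3.90 × 450 = $1755.00
Total = $8255.50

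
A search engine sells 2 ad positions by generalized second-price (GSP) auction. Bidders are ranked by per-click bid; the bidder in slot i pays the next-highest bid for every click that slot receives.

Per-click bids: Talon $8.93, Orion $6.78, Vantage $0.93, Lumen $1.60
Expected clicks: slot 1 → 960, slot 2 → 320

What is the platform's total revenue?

Total revenue: $7020.80

Sorting advertisers: $8.93 (Talon) > $6.78 (Orion) > $1.60 (Lumen) > …
Slot 1: Talon pays $6.78 × 960 = $6508.80
Slot 2: Orion pays $1.60 × 320 = $512.00
Total = $7020.80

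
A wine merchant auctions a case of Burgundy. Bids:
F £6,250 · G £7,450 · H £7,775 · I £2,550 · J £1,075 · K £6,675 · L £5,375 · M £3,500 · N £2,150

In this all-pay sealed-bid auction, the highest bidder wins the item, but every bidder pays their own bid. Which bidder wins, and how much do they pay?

H pays £7,775

Bids in order: 7,775 (H) > 7,450 (G) > 6,675 (K) > 6,250 (F) > 5,375 (L) > 3,500 (M) > …
H wins with the top bid; all bids are sunk regardless.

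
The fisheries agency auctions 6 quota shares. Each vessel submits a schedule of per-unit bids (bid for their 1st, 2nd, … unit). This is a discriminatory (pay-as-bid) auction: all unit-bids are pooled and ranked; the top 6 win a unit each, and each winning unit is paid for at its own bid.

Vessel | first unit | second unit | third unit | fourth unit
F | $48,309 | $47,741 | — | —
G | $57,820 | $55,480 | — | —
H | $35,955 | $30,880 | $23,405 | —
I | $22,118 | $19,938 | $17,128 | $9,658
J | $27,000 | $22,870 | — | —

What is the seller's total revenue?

Merging the schedules and taking the best 6: 57,820 (G-1), 55,480 (G-2), 48,309 (F-1), 47,741 (F-2), 35,955 (H-1), 30,880 (H-2)
Next rejected bid: $27,000 (not a price — pay-as-bid).
Each winning unit pays its own bid.
Revenue = 57,820 + 55,480 + 48,309 + 47,741 + 35,955 + 30,880 = $276,185.

Total revenue: $276,185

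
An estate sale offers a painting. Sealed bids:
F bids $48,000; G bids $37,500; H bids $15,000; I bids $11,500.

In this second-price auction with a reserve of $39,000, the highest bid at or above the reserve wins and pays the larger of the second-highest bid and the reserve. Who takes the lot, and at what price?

Bids ranked: 48,000 (F) > 37,500 (G) > 15,000 (H) > 11,500 (I)
F has the top bid at or above the reserve ($48,000).
max(second-highest $37,500, reserve $39,000) = $39,000.

F pays $39,000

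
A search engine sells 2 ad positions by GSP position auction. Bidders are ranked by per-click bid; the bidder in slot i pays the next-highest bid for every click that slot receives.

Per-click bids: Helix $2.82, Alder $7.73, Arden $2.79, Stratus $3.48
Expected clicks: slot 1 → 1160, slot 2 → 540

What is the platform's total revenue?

Total revenue: $5559.60

Per-click bids in order: $7.73 (Alder) > $3.48 (Stratus) > $2.82 (Helix) > …
Slot 1: Alder pays $3.48 × 1160 = $4036.80
Slot 2: Stratus pays $2.82 × 540 = $1522.80
Total = $5559.60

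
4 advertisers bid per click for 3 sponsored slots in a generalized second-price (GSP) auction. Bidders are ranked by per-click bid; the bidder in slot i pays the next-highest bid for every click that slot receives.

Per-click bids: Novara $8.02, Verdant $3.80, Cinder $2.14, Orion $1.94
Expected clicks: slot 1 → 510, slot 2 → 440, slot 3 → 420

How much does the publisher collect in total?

Ranked by bid: $8.02 (Novara) > $3.80 (Verdant) > $2.14 (Cinder) > $1.94 (Orion)
Slot 1: Novara pays $3.80 × 510 = $1938.00
Slot 2: Verdant pays $2.14 × 440 = $941.60
Slot 3: Cinder pays $1.94 × 420 = $814.80
Total = $3694.40

Total revenue: $3694.40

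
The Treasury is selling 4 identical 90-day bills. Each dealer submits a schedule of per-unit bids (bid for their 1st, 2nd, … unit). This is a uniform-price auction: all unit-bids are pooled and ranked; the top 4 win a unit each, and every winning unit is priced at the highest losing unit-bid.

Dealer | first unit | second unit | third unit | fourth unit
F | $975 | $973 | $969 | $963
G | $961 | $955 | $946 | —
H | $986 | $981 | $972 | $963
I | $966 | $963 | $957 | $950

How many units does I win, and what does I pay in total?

I: 0 units, pays $0

Merging the schedules and taking the best 4: 986 (H-1), 981 (H-2), 975 (F-1), 973 (F-2)
Highest rejected unit-bid = $972.
I wins 0 unit(s) at $972 each.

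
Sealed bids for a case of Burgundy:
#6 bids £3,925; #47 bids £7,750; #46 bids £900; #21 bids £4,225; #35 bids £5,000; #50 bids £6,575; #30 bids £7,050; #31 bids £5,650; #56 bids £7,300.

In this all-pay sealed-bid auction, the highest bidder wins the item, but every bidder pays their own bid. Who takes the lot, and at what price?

Sorting bids: 7,750 (#47) > 7,300 (#56) > 7,050 (#30) > 6,575 (#50) > 5,650 (#31) > 5,000 (#35) > …
#47 is highest and takes the item; every bidder forfeits their bid.

#47 pays £7,750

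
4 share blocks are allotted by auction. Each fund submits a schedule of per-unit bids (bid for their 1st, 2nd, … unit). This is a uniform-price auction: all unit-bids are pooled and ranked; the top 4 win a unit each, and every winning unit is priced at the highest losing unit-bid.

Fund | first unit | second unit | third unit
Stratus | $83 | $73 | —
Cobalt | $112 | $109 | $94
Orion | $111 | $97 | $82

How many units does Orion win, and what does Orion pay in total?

Orion: 2 units, pays $188

Merging the schedules and taking the best 4: 112 (Cobalt-1), 111 (Orion-1), 109 (Cobalt-2), 97 (Orion-2)
Highest rejected unit-bid = $94.
Orion wins 2 unit(s) at $94 each.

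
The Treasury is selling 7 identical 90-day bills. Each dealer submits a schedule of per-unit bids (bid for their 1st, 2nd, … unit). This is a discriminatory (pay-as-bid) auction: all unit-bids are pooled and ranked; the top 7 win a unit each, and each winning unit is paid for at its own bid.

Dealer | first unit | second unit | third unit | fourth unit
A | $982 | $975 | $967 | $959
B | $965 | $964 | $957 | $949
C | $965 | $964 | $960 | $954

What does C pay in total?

Merging the schedules and taking the best 7: 982 (A-1), 975 (A-2), 967 (A-3), 965 (B-1), 965 (C-1), 964 (B-2), 964 (C-2)
Next rejected bid: $960 (not a price — pay-as-bid).
C's winning unit-bids: 965 + 964 = $1,929.

C pays $1,929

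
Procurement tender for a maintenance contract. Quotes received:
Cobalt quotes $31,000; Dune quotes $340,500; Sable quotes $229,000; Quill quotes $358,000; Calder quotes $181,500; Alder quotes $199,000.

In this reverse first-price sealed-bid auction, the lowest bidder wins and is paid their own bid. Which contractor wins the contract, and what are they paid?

Bids ranked: 31,000 (Cobalt) < 181,500 (Calder) < 199,000 (Alder) < 229,000 (Sable) < 340,500 (Dune) < 358,000 (Quill)
Cobalt is lowest → is paid own bid, $31,000.

Cobalt is paid $31,000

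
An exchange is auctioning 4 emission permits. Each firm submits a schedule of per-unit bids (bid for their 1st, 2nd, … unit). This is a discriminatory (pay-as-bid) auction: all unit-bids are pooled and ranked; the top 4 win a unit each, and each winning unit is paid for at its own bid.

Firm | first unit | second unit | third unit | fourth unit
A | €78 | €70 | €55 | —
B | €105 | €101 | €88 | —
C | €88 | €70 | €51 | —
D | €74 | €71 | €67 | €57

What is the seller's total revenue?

Total revenue: €382

Pooled unit-bids ranked (top 4): 105 (B-1), 101 (B-2), 88 (B-3), 88 (C-1)
Next rejected bid: €78 (not a price — pay-as-bid).
Each winning unit pays its own bid.
Revenue = 105 + 101 + 88 + 88 = €382.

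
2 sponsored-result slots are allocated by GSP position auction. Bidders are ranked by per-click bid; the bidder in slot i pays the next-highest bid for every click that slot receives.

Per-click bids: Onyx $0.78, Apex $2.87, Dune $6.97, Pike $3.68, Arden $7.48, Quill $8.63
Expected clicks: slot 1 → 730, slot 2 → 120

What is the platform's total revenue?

Sorting advertisers: $8.63 (Quill) > $7.48 (Arden) > $6.97 (Dune) > …
Slot 1: Quill pays $7.48 × 730 = $5460.40
Slot 2: Arden pays $6.97 × 120 = $836.40
Total = $6296.80

Total revenue: $6296.80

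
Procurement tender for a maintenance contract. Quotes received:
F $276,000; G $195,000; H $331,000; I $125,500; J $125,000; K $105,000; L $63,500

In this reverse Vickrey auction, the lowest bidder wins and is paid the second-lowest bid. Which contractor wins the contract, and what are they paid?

Rule: the lowest bidder wins and is paid the second-lowest bid.
Bids ranked: 63,500 (L) < 105,000 (K) < 125,000 (J) < 125,500 (I) < 195,000 (G) < 276,000 (F) < …
Second-price: L is paid K's bid of $105,000.

L is paid $105,000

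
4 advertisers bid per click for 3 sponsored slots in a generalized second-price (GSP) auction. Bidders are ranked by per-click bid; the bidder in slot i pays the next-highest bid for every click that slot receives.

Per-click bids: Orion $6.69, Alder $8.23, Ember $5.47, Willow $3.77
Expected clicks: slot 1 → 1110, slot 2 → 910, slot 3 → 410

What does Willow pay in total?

Willow pays $0.00

Sorting advertisers: $8.23 (Alder) > $6.69 (Orion) > $5.47 (Ember) > $3.77 (Willow)
Willow ranks below slot 3 → no slot, pays nothing.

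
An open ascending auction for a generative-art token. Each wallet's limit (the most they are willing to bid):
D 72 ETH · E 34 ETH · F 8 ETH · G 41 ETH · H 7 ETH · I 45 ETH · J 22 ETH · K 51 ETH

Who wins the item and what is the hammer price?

D wins at 51 ETH

Limits in order: 72 (D) > 51 (K) > 45 (I) > 41 (G) > 34 (E) > 22 (J) > …
Once the price passes 51 ETH, only D is left; the hammer falls at K's limit of 51 ETH.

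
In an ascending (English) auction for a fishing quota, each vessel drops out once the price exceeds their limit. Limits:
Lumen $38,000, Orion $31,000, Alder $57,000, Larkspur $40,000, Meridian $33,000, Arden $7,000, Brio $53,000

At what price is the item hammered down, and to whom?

Alder wins at $53,000

Limits in order: 57,000 (Alder) > 53,000 (Brio) > 40,000 (Larkspur) > 38,000 (Lumen) > 33,000 (Meridian) > 31,000 (Orion) > …
Brio is the last rival to drop out, at $53,000; Alder remains and wins at that price.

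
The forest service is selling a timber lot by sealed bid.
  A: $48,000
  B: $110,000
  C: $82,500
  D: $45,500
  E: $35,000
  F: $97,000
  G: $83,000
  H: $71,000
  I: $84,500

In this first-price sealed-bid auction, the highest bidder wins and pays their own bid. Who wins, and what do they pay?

Sorting bids: 110,000 (B) > 97,000 (F) > 84,500 (I) > 83,000 (G) > 82,500 (C) > 71,000 (H) > …
B is highest → pays own bid, $110,000.

B pays $110,000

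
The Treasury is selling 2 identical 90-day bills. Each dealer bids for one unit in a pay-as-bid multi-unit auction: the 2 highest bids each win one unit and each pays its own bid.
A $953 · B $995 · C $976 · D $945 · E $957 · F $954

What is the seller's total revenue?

Bids ranked high→low: 995 (B), 976 (C), 957 (E), 954 (F), …
Winners (2 units): B, C.
Total revenue = 995 + 976 = $1,971.

Total revenue: $1,971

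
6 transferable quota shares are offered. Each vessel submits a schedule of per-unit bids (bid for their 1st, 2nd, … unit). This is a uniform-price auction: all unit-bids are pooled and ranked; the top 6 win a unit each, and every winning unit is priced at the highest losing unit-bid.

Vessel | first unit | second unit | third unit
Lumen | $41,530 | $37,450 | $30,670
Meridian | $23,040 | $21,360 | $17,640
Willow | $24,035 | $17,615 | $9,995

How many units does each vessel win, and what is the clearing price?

Merging the schedules and taking the best 6: 41,530 (Lumen-1), 37,450 (Lumen-2), 30,670 (Lumen-3), 24,035 (Willow-1), 23,040 (Meridian-1), 21,360 (Meridian-2)
The (k+1)-th unit-bid is $17,640.
Allocation: Lumen 3, Meridian 2, Willow 1.

Lumen 3, Meridian 2, Willow 1; clearing price $17,640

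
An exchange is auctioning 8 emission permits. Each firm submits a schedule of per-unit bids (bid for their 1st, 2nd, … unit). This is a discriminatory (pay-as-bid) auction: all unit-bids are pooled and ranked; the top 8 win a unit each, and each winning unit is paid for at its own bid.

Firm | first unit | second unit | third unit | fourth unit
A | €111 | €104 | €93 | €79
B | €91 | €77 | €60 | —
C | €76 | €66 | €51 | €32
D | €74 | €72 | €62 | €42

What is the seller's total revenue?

Total revenue: €705

All unit-bids, highest first — top 8: 111 (A-1), 104 (A-2), 93 (A-3), 91 (B-1), 79 (A-4), 77 (B-2), 76 (C-1), 74 (D-1)
Next rejected bid: €72 (not a price — pay-as-bid).
Each winning unit pays its own bid.
Revenue = 111 + 104 + 93 + 91 + 79 + 77 + 76 + 74 = €705.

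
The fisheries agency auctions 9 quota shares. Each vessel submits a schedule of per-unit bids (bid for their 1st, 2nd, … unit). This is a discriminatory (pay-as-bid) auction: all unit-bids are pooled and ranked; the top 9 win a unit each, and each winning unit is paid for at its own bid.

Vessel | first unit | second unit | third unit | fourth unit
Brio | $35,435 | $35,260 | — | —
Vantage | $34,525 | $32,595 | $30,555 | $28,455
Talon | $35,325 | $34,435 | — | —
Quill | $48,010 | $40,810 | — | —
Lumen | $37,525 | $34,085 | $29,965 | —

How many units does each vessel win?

Brio 2, Lumen 2, Quill 2, Talon 2, Vantage 1

All unit-bids, highest first — top 9: 48,010 (Quill-1), 40,810 (Quill-2), 37,525 (Lumen-1), 35,435 (Brio-1), 35,325 (Talon-1), 35,260 (Brio-2), 34,525 (Vantage-1), 34,435 (Talon-2), 34,085 (Lumen-2)
Next rejected bid: $32,595 (not a price — pay-as-bid).
Allocation: Brio 2, Lumen 2, Quill 2, Talon 2, Vantage 1.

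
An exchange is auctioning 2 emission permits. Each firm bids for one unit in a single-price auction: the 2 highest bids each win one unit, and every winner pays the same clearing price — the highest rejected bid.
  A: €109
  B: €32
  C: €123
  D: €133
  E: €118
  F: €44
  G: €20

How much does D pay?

Sorting: 133 (D), 123 (C), 118 (E), 109 (A), …
The 2 highest are D, C.
Clearing price = highest rejected bid = €118.
D wins → pays €118.

D pays €118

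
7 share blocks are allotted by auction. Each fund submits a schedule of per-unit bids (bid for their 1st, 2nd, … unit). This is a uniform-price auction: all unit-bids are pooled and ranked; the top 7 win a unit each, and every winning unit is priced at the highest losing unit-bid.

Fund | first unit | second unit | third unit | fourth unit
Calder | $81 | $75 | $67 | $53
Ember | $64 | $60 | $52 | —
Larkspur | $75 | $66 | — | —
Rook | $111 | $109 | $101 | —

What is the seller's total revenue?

Merging the schedules and taking the best 7: 111 (Rook-1), 109 (Rook-2), 101 (Rook-3), 81 (Calder-1), 75 (Calder-2), 75 (Larkspur-1), 67 (Calder-3)
Highest rejected unit-bid = $66.
Allocation: Calder 3, Larkspur 1, Rook 3. Every unit priced at $66.
Revenue = 7 × 66 = $462.

Total revenue: $462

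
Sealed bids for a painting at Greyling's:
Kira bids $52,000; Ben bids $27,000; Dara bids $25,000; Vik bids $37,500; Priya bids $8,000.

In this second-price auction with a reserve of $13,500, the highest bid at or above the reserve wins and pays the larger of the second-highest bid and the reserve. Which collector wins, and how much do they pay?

Second-price auction with a reserve of $13,500: the highest bid at or above the reserve wins and pays the larger of the second-highest bid and the reserve.
Bids ranked: 52,000 (Kira) > 37,500 (Vik) > 27,000 (Ben) > 25,000 (Dara) > 8,000 (Priya)
Highest eligible bid: Kira at $52,000.
Second-highest bid $37,500 exceeds the reserve $13,500 → payment $37,500.

Kira pays $37,500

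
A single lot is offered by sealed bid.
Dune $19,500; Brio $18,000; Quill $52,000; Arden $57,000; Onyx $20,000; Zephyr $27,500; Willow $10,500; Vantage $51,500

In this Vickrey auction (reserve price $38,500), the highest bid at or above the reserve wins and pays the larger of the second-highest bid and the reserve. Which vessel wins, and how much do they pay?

Arden pays $52,000

Bids ranked: 57,000 (Arden) > 52,000 (Quill) > 51,500 (Vantage) > 27,500 (Zephyr) > 20,000 (Onyx) > 19,500 (Dune) > …
Highest eligible bid: Arden at $57,000.
Second-highest bid $52,000 exceeds the reserve $38,500 → payment $52,000.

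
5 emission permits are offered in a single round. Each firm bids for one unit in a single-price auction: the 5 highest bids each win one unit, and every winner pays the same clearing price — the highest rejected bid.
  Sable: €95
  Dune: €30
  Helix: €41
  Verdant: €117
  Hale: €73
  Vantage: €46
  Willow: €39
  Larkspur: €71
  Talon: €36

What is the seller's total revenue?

Total revenue: €205

Sorting: 117 (Verdant), 95 (Sable), 73 (Hale), 71 (Larkspur), 46 (Vantage), 41 (Helix), 39 (Willow), …
Winners (5 units): Verdant, Sable, Hale, Larkspur, Vantage.
Clearing price = highest rejected bid = €41.
Total revenue = 5 × €41 = €205.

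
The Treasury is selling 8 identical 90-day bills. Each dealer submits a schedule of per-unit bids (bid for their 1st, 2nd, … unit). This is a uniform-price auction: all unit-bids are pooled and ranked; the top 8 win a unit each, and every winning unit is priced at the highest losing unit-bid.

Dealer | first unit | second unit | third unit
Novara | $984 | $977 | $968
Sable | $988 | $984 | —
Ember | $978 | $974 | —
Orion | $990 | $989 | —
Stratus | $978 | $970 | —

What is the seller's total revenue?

Total revenue: $7,792

All unit-bids, highest first — top 8: 990 (Orion-1), 989 (Orion-2), 988 (Sable-1), 984 (Novara-1), 984 (Sable-2), 978 (Ember-1), 978 (Stratus-1), 977 (Novara-2)
The (k+1)-th unit-bid is $974.
Allocation: Ember 1, Novara 2, Orion 2, Sable 2, Stratus 1. Every unit priced at $974.
Revenue = 8 × 974 = $7,792.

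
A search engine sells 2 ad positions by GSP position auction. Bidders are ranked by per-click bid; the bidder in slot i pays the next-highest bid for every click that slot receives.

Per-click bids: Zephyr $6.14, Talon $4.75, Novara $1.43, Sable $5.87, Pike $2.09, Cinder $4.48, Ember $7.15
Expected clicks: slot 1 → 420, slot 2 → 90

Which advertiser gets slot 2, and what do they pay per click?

Zephyr; $5.87 per click

Per-click bids in order: $7.15 (Ember) > $6.14 (Zephyr) > $5.87 (Sable) > …
Slot 2 goes to the second-ranked bidder, Zephyr, who pays the next bid down: $5.87/click.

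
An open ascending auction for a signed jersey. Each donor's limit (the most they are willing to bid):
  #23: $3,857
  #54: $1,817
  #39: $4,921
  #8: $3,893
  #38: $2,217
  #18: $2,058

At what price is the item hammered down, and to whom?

Sorting limits: 4,921 (#39) > 3,893 (#8) > 3,857 (#23) > 2,217 (#38) > 2,058 (#18) > 1,817 (#54)
Bidding ends when #8 exits at $3,893; #39 takes it.

#39 wins at $3,893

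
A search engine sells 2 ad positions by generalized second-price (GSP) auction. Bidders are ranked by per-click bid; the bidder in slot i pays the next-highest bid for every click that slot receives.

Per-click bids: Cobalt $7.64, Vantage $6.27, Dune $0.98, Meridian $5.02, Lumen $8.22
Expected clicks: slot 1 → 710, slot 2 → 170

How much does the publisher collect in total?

Sorting advertisers: $8.22 (Lumen) > $7.64 (Cobalt) > $6.27 (Vantage) > …
Slot 1: Lumen pays $7.64 × 710 = $5424.40
Slot 2: Cobalt pays $6.27 × 170 = $1065.90
Total = $6490.30

Total revenue: $6490.30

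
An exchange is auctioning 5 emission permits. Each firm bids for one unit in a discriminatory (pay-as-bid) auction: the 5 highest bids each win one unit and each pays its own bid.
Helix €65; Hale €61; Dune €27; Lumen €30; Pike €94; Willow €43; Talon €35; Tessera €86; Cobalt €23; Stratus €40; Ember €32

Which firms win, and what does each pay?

Sorting: 94 (Pike), 86 (Tessera), 65 (Helix), 61 (Hale), 43 (Willow), 40 (Stratus), 35 (Talon), …
Top 5: Pike, Tessera, Helix, Hale, Willow.
Each winner pays its own bid: Pike €94, Tessera €86, Helix €65, Hale €61, Willow €43.

Pike €94, Tessera €86, Helix €65, Hale €61, Willow €43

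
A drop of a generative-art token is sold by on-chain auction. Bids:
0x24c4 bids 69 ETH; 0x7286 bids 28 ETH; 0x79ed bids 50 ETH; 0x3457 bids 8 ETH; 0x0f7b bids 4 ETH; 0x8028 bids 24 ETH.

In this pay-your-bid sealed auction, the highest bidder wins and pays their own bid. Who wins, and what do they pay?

Bids in order: 69 (0x24c4) > 50 (0x79ed) > 28 (0x7286) > 24 (0x8028) > 8 (0x3457) > 4 (0x0f7b)
0x24c4 is highest → pays own bid, 69 ETH.

0x24c4 pays 69 ETH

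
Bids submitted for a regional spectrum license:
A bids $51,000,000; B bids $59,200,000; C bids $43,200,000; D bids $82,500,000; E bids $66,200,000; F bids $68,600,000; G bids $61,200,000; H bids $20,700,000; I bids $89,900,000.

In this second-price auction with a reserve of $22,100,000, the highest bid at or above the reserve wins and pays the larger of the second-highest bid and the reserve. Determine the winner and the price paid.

Bids in order: 89,900,000 (I) > 82,500,000 (D) > 68,600,000 (F) > 66,200,000 (E) > 61,200,000 (G) > 59,200,000 (B) > …
I has the top bid at or above the reserve ($89,900,000).
max(second-highest $82,500,000, reserve $22,100,000) = $82,500,000; the reserve does not bind.

I pays $82,500,000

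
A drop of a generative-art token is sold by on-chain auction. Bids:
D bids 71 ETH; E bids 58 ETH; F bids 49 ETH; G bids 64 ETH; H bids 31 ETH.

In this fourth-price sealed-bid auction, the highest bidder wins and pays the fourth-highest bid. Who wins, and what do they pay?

Fourth-price sealed-bid auction: the highest bidder wins and pays the fourth-highest bid.
Sorting bids: 71 (D) > 64 (G) > 58 (E) > 49 (F) > 31 (H)
D is highest; pays the fourth-highest bid, 49 ETH.

D pays 49 ETH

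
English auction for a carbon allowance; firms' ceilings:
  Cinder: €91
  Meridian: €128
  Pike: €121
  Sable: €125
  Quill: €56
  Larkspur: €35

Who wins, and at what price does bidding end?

Meridian wins at €125

Sorting limits: 128 (Meridian) > 125 (Sable) > 121 (Pike) > 91 (Cinder) > 56 (Quill) > 35 (Larkspur)
Once the price passes €125, only Meridian is left; the hammer falls at Sable's limit of €125.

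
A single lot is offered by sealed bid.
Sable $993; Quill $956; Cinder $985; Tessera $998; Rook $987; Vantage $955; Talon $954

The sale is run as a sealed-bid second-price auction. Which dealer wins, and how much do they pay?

Sealed-bid second-price auction: the highest bidder wins and pays the second-highest bid.
Bids ranked: 998 (Tessera) > 993 (Sable) > 987 (Rook) > 985 (Cinder) > 956 (Quill) > 955 (Vantage) > …
Second-price: Tessera pays Sable's bid of $993.

Tessera pays $993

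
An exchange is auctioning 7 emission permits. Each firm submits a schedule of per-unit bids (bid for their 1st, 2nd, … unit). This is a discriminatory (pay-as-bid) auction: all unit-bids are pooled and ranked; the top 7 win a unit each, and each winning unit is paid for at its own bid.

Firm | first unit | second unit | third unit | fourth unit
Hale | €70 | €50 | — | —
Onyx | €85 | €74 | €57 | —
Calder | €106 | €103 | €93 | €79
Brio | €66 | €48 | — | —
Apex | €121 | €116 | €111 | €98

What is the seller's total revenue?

Merging the schedules and taking the best 7: 121 (Apex-1), 116 (Apex-2), 111 (Apex-3), 106 (Calder-1), 103 (Calder-2), 98 (Apex-4), 93 (Calder-3)
Next rejected bid: €85 (not a price — pay-as-bid).
Each winning unit pays its own bid.
Revenue = 121 + 116 + 111 + 106 + 103 + 98 + 93 = €748.

Total revenue: €748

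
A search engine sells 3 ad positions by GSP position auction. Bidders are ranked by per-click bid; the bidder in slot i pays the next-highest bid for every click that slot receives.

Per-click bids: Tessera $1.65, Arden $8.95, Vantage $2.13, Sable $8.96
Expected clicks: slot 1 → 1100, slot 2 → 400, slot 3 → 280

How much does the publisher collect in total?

Total revenue: $11159.00

Per-click bids in order: $8.96 (Sable) > $8.95 (Arden) > $2.13 (Vantage) > $1.65 (Tessera)
Slot 1: Sable pays $8.95 × 1100 = $9845.00
Slot 2: Arden pays $2.13 × 400 = $852.00
Slot 3: Vantage pays $1.65 × 280 = $462.00
Total = $11159.00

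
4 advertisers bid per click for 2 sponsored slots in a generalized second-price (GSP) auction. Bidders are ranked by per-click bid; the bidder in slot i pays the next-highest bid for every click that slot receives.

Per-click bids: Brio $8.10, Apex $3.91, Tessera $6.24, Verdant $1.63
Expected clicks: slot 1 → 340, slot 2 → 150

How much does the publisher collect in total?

Total revenue: $2708.10

Sorting advertisers: $8.10 (Brio) > $6.24 (Tessera) > $3.91 (Apex) > …
Slot 1: Brio pays $6.24 × 340 = $2121.60
Slot 2: Tessera pays $3.91 × 150 = $586.50
Total = $2708.10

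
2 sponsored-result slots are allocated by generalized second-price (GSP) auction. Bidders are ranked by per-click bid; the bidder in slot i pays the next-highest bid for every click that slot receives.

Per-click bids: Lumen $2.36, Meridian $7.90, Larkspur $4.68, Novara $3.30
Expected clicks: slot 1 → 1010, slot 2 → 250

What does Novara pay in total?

Sorting advertisers: $7.90 (Meridian) > $4.68 (Larkspur) > $3.30 (Novara) > …
Novara ranks below slot 2 → no slot, pays nothing.

Novara pays $0.00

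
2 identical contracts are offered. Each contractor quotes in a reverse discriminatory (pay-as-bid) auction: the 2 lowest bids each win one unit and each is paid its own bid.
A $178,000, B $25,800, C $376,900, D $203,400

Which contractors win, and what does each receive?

B $25,800, A $178,000

Bids ranked low→high: 25,800 (B), 178,000 (A), 203,400 (D), 376,900 (C)
The 2 lowest are B, A.
Each winner is paid its own bid: B $25,800, A $178,000.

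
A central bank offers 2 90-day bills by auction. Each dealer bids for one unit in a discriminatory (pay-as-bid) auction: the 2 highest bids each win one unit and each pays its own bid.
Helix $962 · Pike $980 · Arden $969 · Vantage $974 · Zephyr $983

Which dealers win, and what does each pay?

Zephyr $983, Pike $980

Ordering the bids: 983 (Zephyr), 980 (Pike), 974 (Vantage), 969 (Arden), …
The 2 highest are Zephyr, Pike.
Each winner pays its own bid: Zephyr $983, Pike $980.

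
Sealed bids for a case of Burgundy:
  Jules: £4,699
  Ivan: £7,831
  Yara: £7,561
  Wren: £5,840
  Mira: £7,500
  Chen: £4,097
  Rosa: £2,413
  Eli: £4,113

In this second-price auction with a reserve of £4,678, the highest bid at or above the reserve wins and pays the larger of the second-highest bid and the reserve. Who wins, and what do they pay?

Rule: the highest bid at or above the reserve wins and pays the larger of the second-highest bid and the reserve.
Sorting bids: 7,831 (Ivan) > 7,561 (Yara) > 7,500 (Mira) > 5,840 (Wren) > 4,699 (Jules) > 4,113 (Eli) > …
Ivan has the top bid at or above the reserve (£7,831).
max(second-highest £7,561, reserve £4,678) = £7,561; the reserve does not bind.

Ivan pays £7,561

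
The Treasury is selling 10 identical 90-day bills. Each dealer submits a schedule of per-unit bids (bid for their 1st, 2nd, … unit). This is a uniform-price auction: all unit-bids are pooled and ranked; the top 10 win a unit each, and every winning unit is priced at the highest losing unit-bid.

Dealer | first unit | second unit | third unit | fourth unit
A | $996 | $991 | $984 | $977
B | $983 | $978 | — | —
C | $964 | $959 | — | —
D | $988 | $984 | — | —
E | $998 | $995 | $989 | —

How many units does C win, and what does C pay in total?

C: 0 units, pays $0

Merging the schedules and taking the best 10: 998 (E-1), 996 (A-1), 995 (E-2), 991 (A-2), 989 (E-3), 988 (D-1), 984 (A-3), 984 (D-2), 983 (B-1), 978 (B-2)
The (k+1)-th unit-bid is $977.
C wins 0 unit(s) at $977 each.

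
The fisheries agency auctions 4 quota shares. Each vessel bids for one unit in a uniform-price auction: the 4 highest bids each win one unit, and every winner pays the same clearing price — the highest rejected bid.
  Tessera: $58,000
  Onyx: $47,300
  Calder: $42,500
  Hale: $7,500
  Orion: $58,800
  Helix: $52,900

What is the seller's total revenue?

Total revenue: $170,000

Bids ranked high→low: 58,800 (Orion), 58,000 (Tessera), 52,900 (Helix), 47,300 (Onyx), 42,500 (Calder), 7,500 (Hale)
The 4 highest are Orion, Tessera, Helix, Onyx.
Clearing price = highest rejected bid = $42,500.
Total revenue = 4 × $42,500 = $170,000.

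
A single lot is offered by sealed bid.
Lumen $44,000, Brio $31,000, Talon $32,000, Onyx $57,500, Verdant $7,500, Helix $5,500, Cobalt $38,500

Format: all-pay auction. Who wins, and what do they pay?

Onyx pays $57,500

Bids ranked: 57,500 (Onyx) > 44,000 (Lumen) > 38,500 (Cobalt) > 32,000 (Talon) > 31,000 (Brio) > 7,500 (Verdant) > …
Onyx wins with the top bid; all bids are sunk regardless.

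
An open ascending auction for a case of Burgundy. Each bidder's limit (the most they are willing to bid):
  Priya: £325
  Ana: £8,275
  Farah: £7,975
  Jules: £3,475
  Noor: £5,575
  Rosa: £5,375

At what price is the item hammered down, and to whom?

Rule: the price rises until one bidder remains; the winner pays the price at which the last rival dropped out.
Limits ranked: 8,275 (Ana) > 7,975 (Farah) > 5,575 (Noor) > 5,375 (Rosa) > 3,475 (Jules) > 325 (Priya)
Once the price passes £7,975, only Ana is left; the hammer falls at Farah's limit of £7,975.

Ana wins at £7,975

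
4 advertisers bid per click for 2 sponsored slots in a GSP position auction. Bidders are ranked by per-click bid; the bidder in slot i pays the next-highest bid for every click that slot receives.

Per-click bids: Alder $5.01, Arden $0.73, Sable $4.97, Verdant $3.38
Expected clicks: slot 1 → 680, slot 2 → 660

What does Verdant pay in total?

Ranked by bid: $5.01 (Alder) > $4.97 (Sable) > $3.38 (Verdant) > …
Verdant ranks below slot 2 → no slot, pays nothing.

Verdant pays $0.00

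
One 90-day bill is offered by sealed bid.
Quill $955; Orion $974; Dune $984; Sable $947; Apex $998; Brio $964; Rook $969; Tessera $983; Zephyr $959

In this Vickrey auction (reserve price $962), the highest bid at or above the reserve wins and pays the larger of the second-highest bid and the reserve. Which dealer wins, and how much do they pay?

Apex pays $984

Sorting bids: 998 (Apex) > 984 (Dune) > 983 (Tessera) > 974 (Orion) > 969 (Rook) > 964 (Brio) > …
Apex has the top bid at or above the reserve ($998).
max(second-highest $984, reserve $962) = $984; the reserve does not bind.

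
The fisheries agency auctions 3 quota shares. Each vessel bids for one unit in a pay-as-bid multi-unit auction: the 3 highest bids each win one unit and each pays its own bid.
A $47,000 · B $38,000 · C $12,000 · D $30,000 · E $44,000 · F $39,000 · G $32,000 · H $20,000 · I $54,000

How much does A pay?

Sorting: 54,000 (I), 47,000 (A), 44,000 (E), 39,000 (F), 38,000 (B), …
Top 3: I, A, E.
A wins → own bid $47,000.

A pays $47,000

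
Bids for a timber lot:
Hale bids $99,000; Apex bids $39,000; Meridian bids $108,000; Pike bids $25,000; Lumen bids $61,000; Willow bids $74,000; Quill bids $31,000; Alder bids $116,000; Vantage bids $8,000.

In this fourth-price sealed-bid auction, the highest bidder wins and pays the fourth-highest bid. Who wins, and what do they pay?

Alder pays $74,000

Bids in order: 116,000 (Alder) > 108,000 (Meridian) > 99,000 (Hale) > 74,000 (Willow) > 61,000 (Lumen) > 39,000 (Apex) > …
Alder wins; payment is bid #4 in the ranking = $74,000.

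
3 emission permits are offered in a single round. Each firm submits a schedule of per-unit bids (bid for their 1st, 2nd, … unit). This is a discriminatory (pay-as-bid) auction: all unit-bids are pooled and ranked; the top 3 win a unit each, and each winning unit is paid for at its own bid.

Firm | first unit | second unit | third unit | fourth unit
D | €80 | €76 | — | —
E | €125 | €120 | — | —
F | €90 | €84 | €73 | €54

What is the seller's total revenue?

Total revenue: €335

All unit-bids, highest first — top 3: 125 (E-1), 120 (E-2), 90 (F-1)
Next rejected bid: €84 (not a price — pay-as-bid).
Each winning unit pays its own bid.
Revenue = 125 + 120 + 90 = €335.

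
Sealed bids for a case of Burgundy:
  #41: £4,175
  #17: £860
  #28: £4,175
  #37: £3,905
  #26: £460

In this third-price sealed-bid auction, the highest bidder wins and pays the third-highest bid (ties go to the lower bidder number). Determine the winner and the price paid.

#28 pays £3,905

Third-price sealed-bid auction: the highest bidder wins and pays the third-highest bid.
Bids ranked: 4,175 (#28) > 4,175 (#41) > 3,905 (#37) > 860 (#17) > 460 (#26)
Tie at £4,175 → #28 wins by tie-break.
#28 is highest; pays the third-highest bid, £3,905.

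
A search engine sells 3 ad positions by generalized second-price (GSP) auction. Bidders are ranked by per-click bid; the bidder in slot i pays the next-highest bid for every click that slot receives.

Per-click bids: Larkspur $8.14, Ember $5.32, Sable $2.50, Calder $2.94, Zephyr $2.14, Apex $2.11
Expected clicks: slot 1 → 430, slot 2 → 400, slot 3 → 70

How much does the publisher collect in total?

Total revenue: $3638.60

Per-click bids in order: $8.14 (Larkspur) > $5.32 (Ember) > $2.94 (Calder) > $2.50 (Sable) > …
Slot 1: Larkspur pays $5.32 × 430 = $2287.60
Slot 2: Ember pays $2.94 × 400 = $1176.00
Slot 3: Calder pays $2.50 × 70 = $175.00
Total = $3638.60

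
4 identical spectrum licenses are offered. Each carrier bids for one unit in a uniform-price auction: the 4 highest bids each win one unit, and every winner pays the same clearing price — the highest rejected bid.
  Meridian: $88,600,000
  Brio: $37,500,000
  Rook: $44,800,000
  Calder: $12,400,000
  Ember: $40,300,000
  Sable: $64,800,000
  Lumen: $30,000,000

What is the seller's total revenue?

Ordering the bids: 88,600,000 (Meridian), 64,800,000 (Sable), 44,800,000 (Rook), 40,300,000 (Ember), 37,500,000 (Brio), 30,000,000 (Lumen), …
The 4 highest are Meridian, Sable, Rook, Ember.
Clearing price = highest rejected bid = $37,500,000.
Total revenue = 4 × $37,500,000 = $150,000,000.

Total revenue: $150,000,000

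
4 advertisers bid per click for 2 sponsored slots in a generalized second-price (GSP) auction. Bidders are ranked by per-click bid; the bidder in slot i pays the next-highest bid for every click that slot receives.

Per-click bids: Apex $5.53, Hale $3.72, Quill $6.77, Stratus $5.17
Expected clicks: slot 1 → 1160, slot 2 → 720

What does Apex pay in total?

Per-click bids in order: $6.77 (Quill) > $5.53 (Apex) > $5.17 (Stratus) > …
Apex holds slot 2 → pays next bid $5.17 × 720 clicks = $3722.40.

Apex pays $3722.40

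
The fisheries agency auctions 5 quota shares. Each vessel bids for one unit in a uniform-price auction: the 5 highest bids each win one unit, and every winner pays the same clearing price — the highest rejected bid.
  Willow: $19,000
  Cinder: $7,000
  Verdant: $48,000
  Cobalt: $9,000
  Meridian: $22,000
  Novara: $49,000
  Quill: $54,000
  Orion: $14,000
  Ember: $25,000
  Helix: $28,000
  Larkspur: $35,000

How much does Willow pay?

Bids ranked high→low: 54,000 (Quill), 49,000 (Novara), 48,000 (Verdant), 35,000 (Larkspur), 28,000 (Helix), 25,000 (Ember), 22,000 (Meridian), …
Top 5: Quill, Novara, Verdant, Larkspur, Helix.
First losing bid is Ember's $25,000, which sets the uniform price.
Willow does not win → pays $0.

Willow pays $0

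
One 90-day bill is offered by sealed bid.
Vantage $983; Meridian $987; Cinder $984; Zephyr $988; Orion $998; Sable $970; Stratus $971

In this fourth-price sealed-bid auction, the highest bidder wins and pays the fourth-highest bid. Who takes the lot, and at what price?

Rule: the highest bidder wins and pays the fourth-highest bid.
Sorting bids: 998 (Orion) > 988 (Zephyr) > 987 (Meridian) > 984 (Cinder) > 983 (Vantage) > 971 (Stratus) > …
Orion wins; payment is bid #4 in the ranking = $984.

Orion pays $984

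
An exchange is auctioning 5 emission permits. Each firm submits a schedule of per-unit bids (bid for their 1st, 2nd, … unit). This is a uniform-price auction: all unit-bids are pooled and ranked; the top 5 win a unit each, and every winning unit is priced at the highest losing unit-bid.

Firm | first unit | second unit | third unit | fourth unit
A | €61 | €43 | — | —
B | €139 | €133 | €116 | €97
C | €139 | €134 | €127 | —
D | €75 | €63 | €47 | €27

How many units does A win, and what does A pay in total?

Merging the schedules and taking the best 5: 139 (B-1), 139 (C-1), 134 (C-2), 133 (B-2), 127 (C-3)
Highest rejected unit-bid = €116.
A wins 0 unit(s) at €116 each.

A: 0 units, pays €0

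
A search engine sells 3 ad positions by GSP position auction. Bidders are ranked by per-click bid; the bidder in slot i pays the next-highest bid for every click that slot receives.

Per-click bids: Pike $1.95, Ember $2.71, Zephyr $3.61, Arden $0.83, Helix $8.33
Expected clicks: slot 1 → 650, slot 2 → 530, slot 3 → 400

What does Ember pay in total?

Ember pays $780.00

Ranked by bid: $8.33 (Helix) > $3.61 (Zephyr) > $2.71 (Ember) > $1.95 (Pike) > …
Ember holds slot 3 → pays next bid $1.95 × 400 clicks = $780.00.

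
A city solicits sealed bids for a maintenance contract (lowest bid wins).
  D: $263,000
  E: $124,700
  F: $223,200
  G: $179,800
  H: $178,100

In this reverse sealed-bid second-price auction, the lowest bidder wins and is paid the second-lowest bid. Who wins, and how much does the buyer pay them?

E is paid $178,100

Sorting bids: 124,700 (E) < 178,100 (H) < 179,800 (G) < 223,200 (F) < 263,000 (D)
E is lowest; is paid the second-lowest bid, $178,100.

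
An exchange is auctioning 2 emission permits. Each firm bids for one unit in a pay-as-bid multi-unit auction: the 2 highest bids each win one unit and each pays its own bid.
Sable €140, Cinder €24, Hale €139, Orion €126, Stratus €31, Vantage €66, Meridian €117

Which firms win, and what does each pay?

Ordering the bids: 140 (Sable), 139 (Hale), 126 (Orion), 117 (Meridian), …
Winners (2 units): Sable, Hale.
Each winner pays its own bid: Sable €140, Hale €139.

Sable €140, Hale €139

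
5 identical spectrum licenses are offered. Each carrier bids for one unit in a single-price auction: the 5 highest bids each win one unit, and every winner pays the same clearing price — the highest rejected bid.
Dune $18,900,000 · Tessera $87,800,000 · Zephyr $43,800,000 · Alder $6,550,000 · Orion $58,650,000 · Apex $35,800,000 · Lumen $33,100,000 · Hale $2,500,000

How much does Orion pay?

Sorting: 87,800,000 (Tessera), 58,650,000 (Orion), 43,800,000 (Zephyr), 35,800,000 (Apex), 33,100,000 (Lumen), 18,900,000 (Dune), 6,550,000 (Alder), …
The 5 highest are Tessera, Orion, Zephyr, Apex, Lumen.
Highest unsuccessful bid: $18,900,000 → clearing price.
Orion wins → pays $18,900,000.

Orion pays $18,900,000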